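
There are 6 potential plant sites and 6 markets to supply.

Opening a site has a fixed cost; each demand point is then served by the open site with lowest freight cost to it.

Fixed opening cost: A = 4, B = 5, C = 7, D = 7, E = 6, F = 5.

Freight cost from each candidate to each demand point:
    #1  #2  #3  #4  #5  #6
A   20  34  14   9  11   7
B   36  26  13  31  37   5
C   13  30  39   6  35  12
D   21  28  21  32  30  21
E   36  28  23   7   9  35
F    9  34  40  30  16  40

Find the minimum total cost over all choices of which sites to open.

Open {B, E, F}: assign each demand point to its cheapest open site.
  #1→F 9, #2→B 26, #3→B 13, #4→E 7, #5→E 9, #6→B 5
  freight cost 69, fixed 16 → total 85.
Compare {A, B, F}: freight cost 73 + fixed 14 = 87.
Compare {A, E, F}: freight cost 74 + fixed 15 = 89.
Compare {A, B, E, F}: freight cost 69 + fixed 20 = 89.
All other subsets cost ≥ 87. Minimum total cost: 85.

85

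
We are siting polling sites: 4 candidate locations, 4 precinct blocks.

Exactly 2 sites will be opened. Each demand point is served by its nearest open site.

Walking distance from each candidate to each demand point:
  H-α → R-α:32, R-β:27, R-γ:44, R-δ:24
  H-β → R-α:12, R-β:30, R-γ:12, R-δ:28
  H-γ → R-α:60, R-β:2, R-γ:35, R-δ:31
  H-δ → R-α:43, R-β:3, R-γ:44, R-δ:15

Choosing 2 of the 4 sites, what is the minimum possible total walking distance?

42

Open {H-β, H-δ}.
  R-α→H-β 12, R-β→H-δ 3, R-γ→H-β 12, R-δ→H-δ 15  ⇒ total 42.
Compare {H-β, H-γ}: total 54.
Compare {H-α, H-β}: total 75.
No size-2 selection does better; minimum is 42.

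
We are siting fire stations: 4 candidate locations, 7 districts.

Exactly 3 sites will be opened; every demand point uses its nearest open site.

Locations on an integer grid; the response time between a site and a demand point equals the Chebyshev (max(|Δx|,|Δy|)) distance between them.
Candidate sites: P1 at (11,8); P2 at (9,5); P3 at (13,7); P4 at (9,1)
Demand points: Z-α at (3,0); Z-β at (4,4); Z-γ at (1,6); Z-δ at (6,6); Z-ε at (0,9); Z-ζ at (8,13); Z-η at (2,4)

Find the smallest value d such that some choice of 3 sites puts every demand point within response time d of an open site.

9

Open {P1, P2, P3}.
  Farthest demand point is Z-ε at response time 9 (to P2); all others are ≤ 9.
With {P1, P2, P4} the worst case is 9.
With {P1, P3, P4} the worst case is 9.
No size-3 selection achieves below 9.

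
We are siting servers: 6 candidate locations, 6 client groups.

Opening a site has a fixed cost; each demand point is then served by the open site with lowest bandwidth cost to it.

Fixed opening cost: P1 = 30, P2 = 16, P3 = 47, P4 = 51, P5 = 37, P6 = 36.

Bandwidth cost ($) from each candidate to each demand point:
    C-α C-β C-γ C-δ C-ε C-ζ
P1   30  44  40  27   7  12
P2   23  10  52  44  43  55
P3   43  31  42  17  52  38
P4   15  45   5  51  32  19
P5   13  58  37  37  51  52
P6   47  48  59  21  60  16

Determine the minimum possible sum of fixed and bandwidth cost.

Open {P1, P2}: assign each demand point to its cheapest open site.
  C-α→P2 23, C-β→P2 10, C-γ→P1 40, C-δ→P1 27, C-ε→P1 7, C-ζ→P1 12
  bandwidth cost 119, fixed 46 → total 165.
Compare {P1, P2, P4}: bandwidth cost 76 + fixed 97 = 173.
Compare {P1, P2, P5}: bandwidth cost 106 + fixed 83 = 189.
Compare {P1}: bandwidth cost 160 + fixed 30 = 190.
All other subsets cost ≥ 173. Minimum total cost: 165.

165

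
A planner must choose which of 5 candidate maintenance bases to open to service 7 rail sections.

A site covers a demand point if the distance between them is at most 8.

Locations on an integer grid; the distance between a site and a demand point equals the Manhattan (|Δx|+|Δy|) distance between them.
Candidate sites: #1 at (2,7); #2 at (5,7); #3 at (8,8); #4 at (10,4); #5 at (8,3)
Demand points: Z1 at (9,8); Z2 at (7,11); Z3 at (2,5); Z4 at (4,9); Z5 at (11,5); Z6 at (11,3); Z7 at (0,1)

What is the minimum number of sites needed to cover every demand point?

Coverage sets (demand points within 8 of each site):
  #1: {Z1, Z3, Z4, Z7}
  #2: {Z1, Z2, Z3, Z4, Z5}
  #3: {Z1, Z2, Z4, Z5, Z6}
  #4: {Z1, Z5, Z6}
  #5: {Z1, Z3, Z5, Z6}
No single site covers all 7 demand points.
But {#1, #3} covers everything, so the minimum is 2.

2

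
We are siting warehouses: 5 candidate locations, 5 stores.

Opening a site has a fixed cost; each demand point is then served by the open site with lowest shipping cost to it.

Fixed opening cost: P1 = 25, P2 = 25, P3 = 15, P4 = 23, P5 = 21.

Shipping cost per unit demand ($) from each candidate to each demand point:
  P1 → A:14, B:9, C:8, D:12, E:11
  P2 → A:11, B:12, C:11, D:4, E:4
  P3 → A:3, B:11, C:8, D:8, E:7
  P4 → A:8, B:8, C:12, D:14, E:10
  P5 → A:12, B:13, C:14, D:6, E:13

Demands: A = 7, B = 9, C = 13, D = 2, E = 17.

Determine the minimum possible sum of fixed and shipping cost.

Open {P2, P3, P4}: assign each demand point to its cheapest open site.
  A→P3 7×3=21, B→P4 9×8=72, C→P3 13×8=104, D→P2 2×4=8, E→P2 17×4=68
  shipping cost 273, fixed 63 → total 336.
Compare {P2, P3}: shipping cost 300 + fixed 40 = 340.
Compare {P1, P2, P3}: shipping cost 282 + fixed 65 = 347.
Compare {P2, P3, P4, P5}: shipping cost 273 + fixed 84 = 357.
All other subsets cost ≥ 340. Minimum total cost: 336.

336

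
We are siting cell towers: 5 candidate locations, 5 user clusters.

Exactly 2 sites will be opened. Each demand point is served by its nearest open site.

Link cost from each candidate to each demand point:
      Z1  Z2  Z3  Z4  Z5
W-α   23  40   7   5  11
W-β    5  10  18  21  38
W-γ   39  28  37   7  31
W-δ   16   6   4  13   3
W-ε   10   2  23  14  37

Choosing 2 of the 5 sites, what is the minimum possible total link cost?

31

Open {W-β, W-δ}.
  Z1→W-β 5, Z2→W-δ 6, Z3→W-δ 4, Z4→W-δ 13, Z5→W-δ 3  ⇒ total 31.
Compare {W-δ, W-ε}: total 32.
Compare {W-α, W-δ}: total 34.
No size-2 selection does better; minimum is 31.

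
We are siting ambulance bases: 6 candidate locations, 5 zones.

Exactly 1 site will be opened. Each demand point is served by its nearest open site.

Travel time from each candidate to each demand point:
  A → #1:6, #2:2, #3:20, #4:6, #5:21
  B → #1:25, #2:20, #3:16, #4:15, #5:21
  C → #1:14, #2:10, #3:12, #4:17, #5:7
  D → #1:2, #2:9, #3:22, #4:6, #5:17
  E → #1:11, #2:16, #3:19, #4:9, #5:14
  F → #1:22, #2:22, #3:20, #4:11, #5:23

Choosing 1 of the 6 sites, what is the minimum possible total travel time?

Open {A}.
  #1→A 6, #2→A 2, #3→A 20, #4→A 6, #5→A 21  ⇒ total 55.
Compare {D}: total 56.
Compare {C}: total 60.
No size-1 selection does better; minimum is 55.

55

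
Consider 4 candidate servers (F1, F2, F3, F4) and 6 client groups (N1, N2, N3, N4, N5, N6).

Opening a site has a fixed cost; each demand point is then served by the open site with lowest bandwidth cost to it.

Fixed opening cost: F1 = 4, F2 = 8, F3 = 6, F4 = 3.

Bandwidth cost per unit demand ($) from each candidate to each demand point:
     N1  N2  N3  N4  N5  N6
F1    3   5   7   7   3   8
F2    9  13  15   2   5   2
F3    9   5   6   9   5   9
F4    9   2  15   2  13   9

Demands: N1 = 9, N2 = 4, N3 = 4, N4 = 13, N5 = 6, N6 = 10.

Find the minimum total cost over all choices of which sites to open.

Open {F1, F2, F4}: assign each demand point to its cheapest open site.
  N1→F1 9×3=27, N2→F4 4×2=8, N3→F1 4×7=28, N4→F2 13×2=26, N5→F1 6×3=18, N6→F2 10×2=20
  bandwidth cost 127, fixed 15 → total 142.
Compare {F1, F2, F3, F4}: bandwidth cost 123 + fixed 21 = 144.
Compare {F1, F2}: bandwidth cost 139 + fixed 12 = 151.
Compare {F1, F2, F3}: bandwidth cost 135 + fixed 18 = 153.
All other subsets cost ≥ 144. Minimum total cost: 142.

142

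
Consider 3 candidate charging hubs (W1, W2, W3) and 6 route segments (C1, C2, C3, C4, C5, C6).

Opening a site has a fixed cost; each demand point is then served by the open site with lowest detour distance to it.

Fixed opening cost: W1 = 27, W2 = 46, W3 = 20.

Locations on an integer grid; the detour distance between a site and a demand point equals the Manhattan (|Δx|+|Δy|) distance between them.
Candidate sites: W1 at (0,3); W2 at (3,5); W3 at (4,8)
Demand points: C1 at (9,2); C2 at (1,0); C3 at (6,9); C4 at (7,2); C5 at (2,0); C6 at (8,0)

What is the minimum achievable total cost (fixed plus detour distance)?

Open {W3}: assign each demand point to its cheapest open site.
  C1→W3 11, C2→W3 11, C3→W3 3, C4→W3 9, C5→W3 10, C6→W3 12
  detour distance 56, fixed 20 → total 76.
Compare {W1}: detour distance 50 + fixed 27 = 77.
Compare {W1, W3}: detour distance 41 + fixed 47 = 88.
Compare {W2}: detour distance 46 + fixed 46 = 92.
All other subsets cost ≥ 77. Minimum total cost: 76.

76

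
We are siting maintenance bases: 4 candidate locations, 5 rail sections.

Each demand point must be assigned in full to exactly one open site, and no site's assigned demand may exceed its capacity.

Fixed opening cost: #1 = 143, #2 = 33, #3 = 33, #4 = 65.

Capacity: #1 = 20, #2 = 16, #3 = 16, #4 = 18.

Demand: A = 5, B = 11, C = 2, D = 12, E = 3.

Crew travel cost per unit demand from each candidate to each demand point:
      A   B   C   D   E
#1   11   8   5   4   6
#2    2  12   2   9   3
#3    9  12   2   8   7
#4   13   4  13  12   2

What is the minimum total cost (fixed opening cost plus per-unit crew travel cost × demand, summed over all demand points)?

291

Open {#2, #3, #4}; cheapest assignment that respects the capacities:
  #2 (cap 16, load 7): A, C — cost 5×2 + 2×2 = 14
  #3 (cap 16, load 12): D — cost 12×8 = 96
  #4 (cap 18, load 14): B, E — cost 11×4 + 3×2 = 50
  Shipping 160, fixed 131 → total 291.
  Any other capacity-feasible assignment to {#2, #3, #4} ships for at least 160.
Compare {#2, #4}: its best feasible assignment gives total 350.
Compare {#3, #4}: its best feasible assignment gives total 350.
Every other set of open sites that can feasibly serve all demand totals ≥ 350 even under its best assignment. Minimum: 291.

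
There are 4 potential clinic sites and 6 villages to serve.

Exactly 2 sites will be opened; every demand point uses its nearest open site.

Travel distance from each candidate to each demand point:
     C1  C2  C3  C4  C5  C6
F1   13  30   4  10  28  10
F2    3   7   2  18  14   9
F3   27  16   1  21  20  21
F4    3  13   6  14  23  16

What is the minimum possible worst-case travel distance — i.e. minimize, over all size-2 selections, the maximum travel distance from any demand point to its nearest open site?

Open {F1, F2}.
  Farthest demand point is C5 at travel distance 14 (to F2); all others are ≤ 14.
With {F2, F4} the worst case is 14.
With {F2, F3} the worst case is 18.
No size-2 selection achieves below 14.

14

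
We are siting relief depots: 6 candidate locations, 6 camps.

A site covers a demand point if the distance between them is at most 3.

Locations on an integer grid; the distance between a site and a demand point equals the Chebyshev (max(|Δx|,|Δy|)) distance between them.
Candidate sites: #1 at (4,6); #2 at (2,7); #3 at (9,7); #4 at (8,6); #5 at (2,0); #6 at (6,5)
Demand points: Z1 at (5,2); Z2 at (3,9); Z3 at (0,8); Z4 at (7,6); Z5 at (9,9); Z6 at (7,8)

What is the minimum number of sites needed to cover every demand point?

3

Coverage sets (demand points within 3 of each site):
  #1: {Z2, Z4, Z6}
  #2: {Z2, Z3}
  #3: {Z4, Z5, Z6}
  #4: {Z4, Z5, Z6}
  #5: {Z1}
  #6: {Z1, Z4, Z6}
No 2 sites suffice: every size-2 union leaves at least one demand point uncovered.
But {#2, #3, #5} covers everything, so the minimum is 3.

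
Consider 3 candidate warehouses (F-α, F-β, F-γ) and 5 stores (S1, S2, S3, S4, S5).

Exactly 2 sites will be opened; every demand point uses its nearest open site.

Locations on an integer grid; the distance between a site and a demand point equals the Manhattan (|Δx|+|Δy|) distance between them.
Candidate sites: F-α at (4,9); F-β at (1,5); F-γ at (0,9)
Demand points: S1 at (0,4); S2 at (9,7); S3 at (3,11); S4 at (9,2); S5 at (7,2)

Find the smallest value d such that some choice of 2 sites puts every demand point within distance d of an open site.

Open {F-α, F-β}.
  Farthest demand point is S4 at distance 11 (to F-β); all others are ≤ 11.
With {F-β, F-γ} the worst case is 11.
With {F-α, F-γ} the worst case is 12.
No size-2 selection achieves below 11.

11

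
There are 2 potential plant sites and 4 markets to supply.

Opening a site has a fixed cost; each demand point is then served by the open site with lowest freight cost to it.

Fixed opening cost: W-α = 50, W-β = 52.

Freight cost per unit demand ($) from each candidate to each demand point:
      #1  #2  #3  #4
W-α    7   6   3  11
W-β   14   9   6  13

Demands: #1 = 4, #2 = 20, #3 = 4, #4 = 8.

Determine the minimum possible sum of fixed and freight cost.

Open {W-α}: assign each demand point to its cheapest open site.
  #1→W-α 4×7=28, #2→W-α 20×6=120, #3→W-α 4×3=12, #4→W-α 8×11=88
  freight cost 248, fixed 50 → total 298.
Compare {W-α, W-β}: freight cost 248 + fixed 102 = 350.
Compare {W-β}: freight cost 364 + fixed 52 = 416.

298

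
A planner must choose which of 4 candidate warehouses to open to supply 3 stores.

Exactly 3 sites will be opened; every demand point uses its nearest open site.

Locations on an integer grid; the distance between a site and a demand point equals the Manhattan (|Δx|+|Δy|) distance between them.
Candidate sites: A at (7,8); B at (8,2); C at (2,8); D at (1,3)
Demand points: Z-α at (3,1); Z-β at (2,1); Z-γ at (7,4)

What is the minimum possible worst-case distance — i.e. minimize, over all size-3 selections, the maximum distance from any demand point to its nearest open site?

Open {A, B, D}.
  Farthest demand point is Z-α at distance 4 (to D); all others are ≤ 4.
With {A, C, D} the worst case is 4.
With {B, C, D} the worst case is 4.
No size-3 selection achieves below 4.

4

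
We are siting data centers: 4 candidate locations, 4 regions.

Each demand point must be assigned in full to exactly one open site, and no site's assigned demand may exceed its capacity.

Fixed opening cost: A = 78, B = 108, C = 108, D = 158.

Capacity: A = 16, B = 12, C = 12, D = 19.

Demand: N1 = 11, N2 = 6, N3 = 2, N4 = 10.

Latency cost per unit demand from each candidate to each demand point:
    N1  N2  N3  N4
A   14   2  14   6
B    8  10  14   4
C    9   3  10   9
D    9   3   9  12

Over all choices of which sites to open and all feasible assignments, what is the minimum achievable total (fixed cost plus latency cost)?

Open {A, D}; cheapest assignment that respects the capacities:
  A (cap 16, load 16): N2, N4 — cost 6×2 + 10×6 = 72
  D (cap 19, load 13): N1, N3 — cost 11×9 + 2×9 = 117
  Shipping 189, fixed 236 → total 425.
  Any other capacity-feasible assignment to {A, D} ships for at least 189.
Compare {B, D}: its best feasible assignment gives total 441.
Compare {A, B, C}: its best feasible assignment gives total 473.
Every other set of open sites that can feasibly serve all demand totals ≥ 441 even under its best assignment. Minimum: 425.

425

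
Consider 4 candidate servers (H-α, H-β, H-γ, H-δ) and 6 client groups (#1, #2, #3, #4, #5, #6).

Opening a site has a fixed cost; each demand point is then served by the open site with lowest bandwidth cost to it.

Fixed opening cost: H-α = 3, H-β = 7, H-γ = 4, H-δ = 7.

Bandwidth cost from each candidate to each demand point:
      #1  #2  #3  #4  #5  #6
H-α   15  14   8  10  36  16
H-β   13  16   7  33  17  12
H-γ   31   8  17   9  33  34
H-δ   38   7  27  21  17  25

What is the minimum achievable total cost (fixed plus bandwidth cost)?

Open {H-β, H-γ}: assign each demand point to its cheapest open site.
  #1→H-β 13, #2→H-γ 8, #3→H-β 7, #4→H-γ 9, #5→H-β 17, #6→H-β 12
  bandwidth cost 66, fixed 11 → total 77.
Compare {H-α, H-β, H-γ}: bandwidth cost 66 + fixed 14 = 80.
Compare {H-α, H-β}: bandwidth cost 73 + fixed 10 = 83.
Compare {H-α, H-δ}: bandwidth cost 73 + fixed 10 = 83.
All other subsets cost ≥ 80. Minimum total cost: 77.

77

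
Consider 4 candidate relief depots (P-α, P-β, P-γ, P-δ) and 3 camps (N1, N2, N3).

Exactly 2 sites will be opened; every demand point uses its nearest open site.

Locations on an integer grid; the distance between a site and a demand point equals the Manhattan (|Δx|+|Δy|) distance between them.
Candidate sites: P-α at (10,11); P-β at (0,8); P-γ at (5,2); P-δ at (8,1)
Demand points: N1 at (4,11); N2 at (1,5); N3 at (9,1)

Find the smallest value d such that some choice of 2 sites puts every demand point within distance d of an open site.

Open {P-α, P-γ}.
  Farthest demand point is N2 at distance 7 (to P-γ); all others are ≤ 7.
With {P-β, P-γ} the worst case is 7.
With {P-β, P-δ} the worst case is 7.
No size-2 selection achieves below 7.

7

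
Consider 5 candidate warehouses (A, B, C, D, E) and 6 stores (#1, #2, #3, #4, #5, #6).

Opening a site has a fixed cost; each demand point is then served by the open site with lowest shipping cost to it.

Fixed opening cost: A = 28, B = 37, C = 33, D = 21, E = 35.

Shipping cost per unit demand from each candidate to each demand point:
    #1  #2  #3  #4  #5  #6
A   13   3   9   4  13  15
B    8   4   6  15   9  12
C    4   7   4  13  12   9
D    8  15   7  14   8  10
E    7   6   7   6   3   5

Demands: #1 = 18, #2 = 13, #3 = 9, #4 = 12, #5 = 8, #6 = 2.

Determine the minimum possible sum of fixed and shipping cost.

Open {A, C, E}: assign each demand point to its cheapest open site.
  #1→C 18×4=72, #2→A 13×3=39, #3→C 9×4=36, #4→A 12×4=48, #5→E 8×3=24, #6→E 2×5=10
  shipping cost 229, fixed 96 → total 325.
Compare {A, C, D, E}: shipping cost 229 + fixed 117 = 346.
Compare {A, C, D}: shipping cost 277 + fixed 82 = 359.
Compare {C, E}: shipping cost 292 + fixed 68 = 360.
All other subsets cost ≥ 346. Minimum total cost: 325.

325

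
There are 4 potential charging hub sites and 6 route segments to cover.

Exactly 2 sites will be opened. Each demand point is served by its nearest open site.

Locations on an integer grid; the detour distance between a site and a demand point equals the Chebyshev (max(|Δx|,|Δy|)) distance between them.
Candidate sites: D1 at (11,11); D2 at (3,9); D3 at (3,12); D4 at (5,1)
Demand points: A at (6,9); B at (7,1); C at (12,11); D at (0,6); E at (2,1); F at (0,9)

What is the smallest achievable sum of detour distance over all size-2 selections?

Open {D2, D4}.
  A→D2 3, B→D4 2, C→D2 9, D→D2 3, E→D4 3, F→D2 3  ⇒ total 23.
Compare {D1, D4}: total 24.
Compare {D3, D4}: total 25.
No size-2 selection does better; minimum is 23.

23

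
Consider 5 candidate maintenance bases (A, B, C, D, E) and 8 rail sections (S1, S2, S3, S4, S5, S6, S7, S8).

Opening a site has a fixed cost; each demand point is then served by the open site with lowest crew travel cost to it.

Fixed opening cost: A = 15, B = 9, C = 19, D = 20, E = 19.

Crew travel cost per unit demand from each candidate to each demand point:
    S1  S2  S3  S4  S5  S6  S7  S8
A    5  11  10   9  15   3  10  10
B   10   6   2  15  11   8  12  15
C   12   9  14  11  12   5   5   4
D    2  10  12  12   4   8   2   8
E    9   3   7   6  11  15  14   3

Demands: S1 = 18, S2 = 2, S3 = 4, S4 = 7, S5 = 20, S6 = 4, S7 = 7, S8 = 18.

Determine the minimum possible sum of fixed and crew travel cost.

315

Open {A, B, D, E}: assign each demand point to its cheapest open site.
  S1→D 18×2=36, S2→E 2×3=6, S3→B 4×2=8, S4→E 7×6=42, S5→D 20×4=80, S6→A 4×3=12, S7→D 7×2=14, S8→E 18×3=54
  crew travel cost 252, fixed 63 → total 315.
Compare {B, D, E}: crew travel cost 272 + fixed 48 = 320.
Compare {A, D, E}: crew travel cost 272 + fixed 54 = 326.
Compare {B, C, D, E}: crew travel cost 260 + fixed 67 = 327.
All other subsets cost ≥ 320. Minimum total cost: 315.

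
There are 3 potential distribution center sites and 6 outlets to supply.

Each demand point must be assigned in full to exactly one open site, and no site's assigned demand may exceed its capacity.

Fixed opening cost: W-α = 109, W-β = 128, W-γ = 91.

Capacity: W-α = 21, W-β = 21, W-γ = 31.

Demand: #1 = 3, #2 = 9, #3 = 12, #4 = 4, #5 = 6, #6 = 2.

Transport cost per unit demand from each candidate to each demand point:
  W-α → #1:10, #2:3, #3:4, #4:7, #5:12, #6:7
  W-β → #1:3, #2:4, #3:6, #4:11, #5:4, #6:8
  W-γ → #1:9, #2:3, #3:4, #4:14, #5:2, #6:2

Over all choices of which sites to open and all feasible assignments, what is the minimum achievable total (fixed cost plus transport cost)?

Open {W-α, W-γ}; cheapest assignment that respects the capacities:
  W-α (cap 21, load 16): #3, #4 — cost 12×4 + 4×7 = 76
  W-γ (cap 31, load 20): #1, #2, #5, #6 — cost 3×9 + 9×3 + 6×2 + 2×2 = 70
  Shipping 146, fixed 200 → total 346.
  Any other capacity-feasible assignment to {W-α, W-γ} ships for at least 146.
Compare {W-β, W-γ}: its best feasible assignment gives total 363.
Compare {W-α, W-β}: its best feasible assignment gives total 396.
Every other set of open sites that can feasibly serve all demand totals ≥ 363 even under its best assignment. Minimum: 346.

346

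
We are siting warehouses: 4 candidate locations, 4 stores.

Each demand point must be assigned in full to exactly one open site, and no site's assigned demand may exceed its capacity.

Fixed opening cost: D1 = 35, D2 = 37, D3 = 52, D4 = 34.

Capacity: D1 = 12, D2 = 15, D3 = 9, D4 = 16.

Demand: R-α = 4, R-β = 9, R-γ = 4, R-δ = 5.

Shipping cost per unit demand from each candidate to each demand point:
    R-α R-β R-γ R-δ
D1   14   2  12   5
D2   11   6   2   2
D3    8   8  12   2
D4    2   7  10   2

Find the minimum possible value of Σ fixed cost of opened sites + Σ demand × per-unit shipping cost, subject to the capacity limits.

145

Open {D1, D4}; cheapest assignment that respects the capacities:
  D1 (cap 12, load 9): R-β — cost 9×2 = 18
  D4 (cap 16, load 13): R-α, R-γ, R-δ — cost 4×2 + 4×10 + 5×2 = 58
  Shipping 76, fixed 69 → total 145.
  Any other capacity-feasible assignment to {D1, D4} ships for at least 76.
Compare {D1, D2, D4}: its best feasible assignment gives total 150.
Compare {D2, D4}: its best feasible assignment gives total 151.
Every other set of open sites that can feasibly serve all demand totals ≥ 150 even under its best assignment. Minimum: 145.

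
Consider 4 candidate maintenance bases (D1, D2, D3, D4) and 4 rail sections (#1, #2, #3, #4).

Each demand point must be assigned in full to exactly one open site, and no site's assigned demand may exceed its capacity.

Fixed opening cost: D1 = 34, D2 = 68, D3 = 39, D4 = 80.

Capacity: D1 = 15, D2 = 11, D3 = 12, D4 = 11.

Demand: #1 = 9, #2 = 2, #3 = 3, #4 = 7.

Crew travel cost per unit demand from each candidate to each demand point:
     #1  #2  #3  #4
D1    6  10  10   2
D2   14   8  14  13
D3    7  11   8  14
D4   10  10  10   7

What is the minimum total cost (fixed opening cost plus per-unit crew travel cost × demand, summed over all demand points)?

Open {D1, D3}; cheapest assignment that respects the capacities:
  D1 (cap 15, load 9): #2, #4 — cost 2×10 + 7×2 = 34
  D3 (cap 12, load 12): #1, #3 — cost 9×7 + 3×8 = 87
  Shipping 121, fixed 73 → total 194.
  Any other capacity-feasible assignment to {D1, D3} ships for at least 121.
Compare {D1, D2, D3}: its best feasible assignment gives total 258.
Compare {D1, D4}: its best feasible assignment gives total 267.
Every other set of open sites that can feasibly serve all demand totals ≥ 258 even under its best assignment. Minimum: 194.

194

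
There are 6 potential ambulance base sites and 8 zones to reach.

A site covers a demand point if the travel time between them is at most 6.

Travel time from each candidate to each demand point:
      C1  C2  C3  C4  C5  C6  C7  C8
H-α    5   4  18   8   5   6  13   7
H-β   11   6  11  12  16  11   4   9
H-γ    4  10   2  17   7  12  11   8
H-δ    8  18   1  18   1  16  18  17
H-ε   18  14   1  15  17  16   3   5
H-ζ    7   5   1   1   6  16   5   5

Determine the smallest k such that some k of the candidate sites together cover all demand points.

Coverage sets (demand points within 6 of each site):
  H-α: {C1, C2, C5, C6}
  H-β: {C2, C7}
  H-γ: {C1, C3}
  H-δ: {C3, C5}
  H-ε: {C3, C7, C8}
  H-ζ: {C2, C3, C4, C5, C7, C8}
No single site covers all 8 demand points.
But {H-α, H-ζ} covers everything, so the minimum is 2.

2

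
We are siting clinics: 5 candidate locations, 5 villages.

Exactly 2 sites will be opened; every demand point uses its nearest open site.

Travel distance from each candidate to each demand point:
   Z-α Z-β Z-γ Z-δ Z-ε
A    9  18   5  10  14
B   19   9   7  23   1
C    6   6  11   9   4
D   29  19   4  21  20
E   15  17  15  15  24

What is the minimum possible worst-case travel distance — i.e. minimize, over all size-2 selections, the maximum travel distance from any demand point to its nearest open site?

Open {A, C}.
  Farthest demand point is Z-δ at travel distance 9 (to C); all others are ≤ 9.
With {B, C} the worst case is 9.
With {C, D} the worst case is 9.
No size-2 selection achieves below 9.

9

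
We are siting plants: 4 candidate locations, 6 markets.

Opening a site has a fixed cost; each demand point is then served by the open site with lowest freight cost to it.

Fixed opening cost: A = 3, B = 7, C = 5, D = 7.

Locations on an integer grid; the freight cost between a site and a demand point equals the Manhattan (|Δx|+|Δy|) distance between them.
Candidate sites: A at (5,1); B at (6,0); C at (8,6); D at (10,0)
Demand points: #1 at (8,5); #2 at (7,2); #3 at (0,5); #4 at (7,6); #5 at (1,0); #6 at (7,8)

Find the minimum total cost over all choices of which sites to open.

Open {A, C}: assign each demand point to its cheapest open site.
  #1→C 1, #2→A 3, #3→A 9, #4→C 1, #5→A 5, #6→C 3
  freight cost 22, fixed 8 → total 30.
Compare {B, C}: freight cost 22 + fixed 12 = 34.
Compare {C}: freight cost 32 + fixed 5 = 37.
Compare {A, B, C}: freight cost 22 + fixed 15 = 37.
All other subsets cost ≥ 34. Minimum total cost: 30.

30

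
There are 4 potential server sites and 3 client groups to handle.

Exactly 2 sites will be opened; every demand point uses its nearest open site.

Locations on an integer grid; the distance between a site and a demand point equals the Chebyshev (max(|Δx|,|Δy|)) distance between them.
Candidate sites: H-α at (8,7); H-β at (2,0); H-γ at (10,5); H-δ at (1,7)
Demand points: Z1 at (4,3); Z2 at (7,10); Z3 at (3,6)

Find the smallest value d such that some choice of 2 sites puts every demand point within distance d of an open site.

Open {H-α, H-δ}.
  Farthest demand point is Z1 at distance 4 (to H-α); all others are ≤ 4.
With {H-α, H-β} the worst case is 5.
With {H-α, H-γ} the worst case is 5.
No size-2 selection achieves below 4.

4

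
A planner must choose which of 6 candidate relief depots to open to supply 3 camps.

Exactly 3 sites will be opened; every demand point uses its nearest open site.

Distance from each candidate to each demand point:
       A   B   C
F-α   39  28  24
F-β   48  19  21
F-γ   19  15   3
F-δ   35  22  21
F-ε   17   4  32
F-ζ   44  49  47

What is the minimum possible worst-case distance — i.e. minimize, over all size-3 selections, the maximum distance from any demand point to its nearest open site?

Open {F-α, F-γ, F-ε}.
  Farthest demand point is A at distance 17 (to F-ε); all others are ≤ 17.
With {F-β, F-γ, F-ε} the worst case is 17.
With {F-γ, F-δ, F-ε} the worst case is 17.
No size-3 selection achieves below 17.

17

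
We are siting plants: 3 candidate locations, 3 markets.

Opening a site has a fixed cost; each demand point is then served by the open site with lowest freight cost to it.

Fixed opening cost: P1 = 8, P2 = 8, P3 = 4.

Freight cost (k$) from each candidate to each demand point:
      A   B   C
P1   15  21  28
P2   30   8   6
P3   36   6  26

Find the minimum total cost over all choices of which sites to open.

45

Open {P1, P2}: assign each demand point to its cheapest open site.
  A→P1 15, B→P2 8, C→P2 6
  freight cost 29, fixed 16 → total 45.
Compare {P1, P2, P3}: freight cost 27 + fixed 20 = 47.
Compare {P2}: freight cost 44 + fixed 8 = 52.
Compare {P2, P3}: freight cost 42 + fixed 12 = 54.
All other subsets cost ≥ 47. Minimum total cost: 45.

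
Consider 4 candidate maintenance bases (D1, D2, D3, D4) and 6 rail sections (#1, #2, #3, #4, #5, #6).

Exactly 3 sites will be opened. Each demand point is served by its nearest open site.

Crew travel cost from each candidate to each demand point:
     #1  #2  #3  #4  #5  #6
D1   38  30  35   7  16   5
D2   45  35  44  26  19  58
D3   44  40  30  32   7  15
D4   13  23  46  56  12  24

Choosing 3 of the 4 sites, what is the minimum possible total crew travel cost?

85

Open {D1, D3, D4}.
  #1→D4 13, #2→D4 23, #3→D3 30, #4→D1 7, #5→D3 7, #6→D1 5  ⇒ total 85.
Compare {D1, D2, D4}: total 95.
Compare {D2, D3, D4}: total 114.
No size-3 selection does better; minimum is 85.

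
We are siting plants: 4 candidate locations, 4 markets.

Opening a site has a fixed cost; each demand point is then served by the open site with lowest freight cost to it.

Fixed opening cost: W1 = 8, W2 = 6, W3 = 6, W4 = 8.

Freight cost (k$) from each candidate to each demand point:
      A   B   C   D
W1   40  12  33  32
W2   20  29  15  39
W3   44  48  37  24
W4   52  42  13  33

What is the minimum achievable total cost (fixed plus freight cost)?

91

Open {W1, W2, W3}: assign each demand point to its cheapest open site.
  A→W2 20, B→W1 12, C→W2 15, D→W3 24
  freight cost 71, fixed 20 → total 91.
Compare {W1, W2}: freight cost 79 + fixed 14 = 93.
Compare {W1, W2, W3, W4}: freight cost 69 + fixed 28 = 97.
Compare {W1, W2, W4}: freight cost 77 + fixed 22 = 99.
All other subsets cost ≥ 93. Minimum total cost: 91.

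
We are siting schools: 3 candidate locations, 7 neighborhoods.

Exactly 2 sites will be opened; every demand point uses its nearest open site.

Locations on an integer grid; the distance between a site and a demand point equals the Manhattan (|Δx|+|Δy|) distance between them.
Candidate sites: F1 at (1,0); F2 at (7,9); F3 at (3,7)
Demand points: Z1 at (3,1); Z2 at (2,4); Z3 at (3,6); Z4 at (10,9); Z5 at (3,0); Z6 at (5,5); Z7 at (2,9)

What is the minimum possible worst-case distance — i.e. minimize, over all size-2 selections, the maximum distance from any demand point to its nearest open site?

Open {F1, F2}.
  Farthest demand point is Z3 at distance 7 (to F2); all others are ≤ 7.
With {F2, F3} the worst case is 7.
With {F1, F3} the worst case is 9.
No size-2 selection achieves below 7.

7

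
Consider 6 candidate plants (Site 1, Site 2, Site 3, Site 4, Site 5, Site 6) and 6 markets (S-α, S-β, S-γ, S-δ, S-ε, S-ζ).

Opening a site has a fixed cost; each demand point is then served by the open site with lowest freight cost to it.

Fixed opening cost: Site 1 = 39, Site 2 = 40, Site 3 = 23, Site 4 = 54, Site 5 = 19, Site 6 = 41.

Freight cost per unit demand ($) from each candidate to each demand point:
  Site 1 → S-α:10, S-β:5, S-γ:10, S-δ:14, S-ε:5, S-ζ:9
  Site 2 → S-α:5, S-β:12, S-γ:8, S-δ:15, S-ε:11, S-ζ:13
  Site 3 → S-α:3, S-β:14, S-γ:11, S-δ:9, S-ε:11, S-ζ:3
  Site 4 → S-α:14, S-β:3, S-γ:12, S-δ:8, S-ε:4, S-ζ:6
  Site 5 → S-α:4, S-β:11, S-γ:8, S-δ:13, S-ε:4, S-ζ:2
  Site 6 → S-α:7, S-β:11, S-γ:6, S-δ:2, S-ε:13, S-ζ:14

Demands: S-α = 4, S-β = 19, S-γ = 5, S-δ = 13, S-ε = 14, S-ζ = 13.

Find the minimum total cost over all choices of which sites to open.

325

Open {Site 4, Site 5, Site 6}: assign each demand point to its cheapest open site.
  S-α→Site 5 4×4=16, S-β→Site 4 19×3=57, S-γ→Site 6 5×6=30, S-δ→Site 6 13×2=26, S-ε→Site 4 14×4=56, S-ζ→Site 5 13×2=26
  freight cost 211, fixed 114 → total 325.
Compare {Site 3, Site 4, Site 6}: freight cost 220 + fixed 118 = 338.
Compare {Site 3, Site 4, Site 5, Site 6}: freight cost 207 + fixed 137 = 344.
Compare {Site 1, Site 5, Site 6}: freight cost 249 + fixed 99 = 348.
All other subsets cost ≥ 338. Minimum total cost: 325.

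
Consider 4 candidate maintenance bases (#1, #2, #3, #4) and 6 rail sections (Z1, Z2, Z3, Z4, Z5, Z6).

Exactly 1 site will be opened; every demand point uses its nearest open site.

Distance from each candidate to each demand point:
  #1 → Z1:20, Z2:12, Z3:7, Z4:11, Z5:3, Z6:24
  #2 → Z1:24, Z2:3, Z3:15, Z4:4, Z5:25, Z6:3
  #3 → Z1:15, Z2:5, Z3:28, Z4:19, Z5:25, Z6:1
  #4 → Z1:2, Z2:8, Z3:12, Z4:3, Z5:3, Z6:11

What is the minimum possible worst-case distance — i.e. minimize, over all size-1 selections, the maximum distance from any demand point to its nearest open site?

Open {#4}.
  Farthest demand point is Z3 at distance 12 (to #4); all others are ≤ 12.
With {#1} the worst case is 24.
With {#2} the worst case is 25.
No size-1 selection achieves below 12.

12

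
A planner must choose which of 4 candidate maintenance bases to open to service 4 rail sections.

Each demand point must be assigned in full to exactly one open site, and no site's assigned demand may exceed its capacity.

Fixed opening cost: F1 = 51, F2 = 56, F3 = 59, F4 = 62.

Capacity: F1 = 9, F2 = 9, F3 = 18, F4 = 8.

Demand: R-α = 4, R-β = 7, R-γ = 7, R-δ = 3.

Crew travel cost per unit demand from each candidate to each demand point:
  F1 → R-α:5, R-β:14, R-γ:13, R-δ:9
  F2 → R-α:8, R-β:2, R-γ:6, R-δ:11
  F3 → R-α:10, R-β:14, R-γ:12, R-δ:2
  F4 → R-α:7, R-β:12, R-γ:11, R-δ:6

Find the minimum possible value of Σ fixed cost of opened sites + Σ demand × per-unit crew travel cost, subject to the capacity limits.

259

Open {F2, F3}; cheapest assignment that respects the capacities:
  F2 (cap 9, load 7): R-β — cost 7×2 = 14
  F3 (cap 18, load 14): R-α, R-γ, R-δ — cost 4×10 + 7×12 + 3×2 = 130
  Shipping 144, fixed 115 → total 259.
  Any other capacity-feasible assignment to {F2, F3} ships for at least 144.
Compare {F1, F2, F3}: its best feasible assignment gives total 290.
Compare {F1, F2, F4}: its best feasible assignment gives total 307.
Every other set of open sites that can feasibly serve all demand totals ≥ 290 even under its best assignment. Minimum: 259.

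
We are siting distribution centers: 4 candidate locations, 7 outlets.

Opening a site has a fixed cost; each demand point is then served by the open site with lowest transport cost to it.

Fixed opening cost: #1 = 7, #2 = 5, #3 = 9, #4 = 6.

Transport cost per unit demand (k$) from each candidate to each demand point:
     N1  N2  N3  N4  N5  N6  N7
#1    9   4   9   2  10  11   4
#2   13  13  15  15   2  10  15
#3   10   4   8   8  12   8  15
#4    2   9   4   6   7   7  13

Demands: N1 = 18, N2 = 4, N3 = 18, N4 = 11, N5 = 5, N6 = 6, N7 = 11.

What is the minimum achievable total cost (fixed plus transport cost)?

260

Open {#1, #2, #4}: assign each demand point to its cheapest open site.
  N1→#4 18×2=36, N2→#1 4×4=16, N3→#4 18×4=72, N4→#1 11×2=22, N5→#2 5×2=10, N6→#4 6×7=42, N7→#1 11×4=44
  transport cost 242, fixed 18 → total 260.
Compare {#1, #2, #3, #4}: transport cost 242 + fixed 27 = 269.
Compare {#1, #4}: transport cost 267 + fixed 13 = 280.
Compare {#1, #3, #4}: transport cost 267 + fixed 22 = 289.
All other subsets cost ≥ 269. Minimum total cost: 260.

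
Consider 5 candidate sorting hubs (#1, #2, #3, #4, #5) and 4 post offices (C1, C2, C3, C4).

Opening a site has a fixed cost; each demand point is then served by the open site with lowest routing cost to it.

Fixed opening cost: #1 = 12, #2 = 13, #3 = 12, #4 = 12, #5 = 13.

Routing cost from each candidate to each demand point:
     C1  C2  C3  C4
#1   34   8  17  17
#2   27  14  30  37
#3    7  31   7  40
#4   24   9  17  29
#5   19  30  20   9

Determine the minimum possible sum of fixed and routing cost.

Open {#1, #3}: assign each demand point to its cheapest open site.
  C1→#3 7, C2→#1 8, C3→#3 7, C4→#1 17
  routing cost 39, fixed 24 → total 63.
Compare {#1, #3, #5}: routing cost 31 + fixed 37 = 68.
Compare {#3, #4, #5}: routing cost 32 + fixed 37 = 69.
Compare {#1, #3, #4}: routing cost 39 + fixed 36 = 75.
All other subsets cost ≥ 68. Minimum total cost: 63.

63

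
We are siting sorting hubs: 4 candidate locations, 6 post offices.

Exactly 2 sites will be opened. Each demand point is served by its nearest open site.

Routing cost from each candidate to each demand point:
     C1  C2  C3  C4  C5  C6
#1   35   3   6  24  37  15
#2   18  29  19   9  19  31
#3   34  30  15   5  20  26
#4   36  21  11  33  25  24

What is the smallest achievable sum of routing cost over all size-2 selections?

Open {#1, #2}.
  C1→#2 18, C2→#1 3, C3→#1 6, C4→#2 9, C5→#2 19, C6→#1 15  ⇒ total 70.
Compare {#1, #3}: total 83.
Compare {#2, #4}: total 102.
No size-2 selection does better; minimum is 70.

70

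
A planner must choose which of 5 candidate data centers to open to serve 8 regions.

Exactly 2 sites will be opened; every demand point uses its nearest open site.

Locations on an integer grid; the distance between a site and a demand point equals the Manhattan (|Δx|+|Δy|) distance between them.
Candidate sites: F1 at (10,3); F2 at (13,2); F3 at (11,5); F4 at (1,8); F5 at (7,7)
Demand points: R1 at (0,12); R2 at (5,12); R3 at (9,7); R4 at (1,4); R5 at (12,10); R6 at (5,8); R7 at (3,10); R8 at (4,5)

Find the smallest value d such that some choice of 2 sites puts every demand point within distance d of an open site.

8

Open {F3, F4}.
  Farthest demand point is R2 at distance 8 (to F4); all others are ≤ 8.
With {F4, F5} the worst case is 8.
With {F1, F4} the worst case is 9.
No size-2 selection achieves below 8.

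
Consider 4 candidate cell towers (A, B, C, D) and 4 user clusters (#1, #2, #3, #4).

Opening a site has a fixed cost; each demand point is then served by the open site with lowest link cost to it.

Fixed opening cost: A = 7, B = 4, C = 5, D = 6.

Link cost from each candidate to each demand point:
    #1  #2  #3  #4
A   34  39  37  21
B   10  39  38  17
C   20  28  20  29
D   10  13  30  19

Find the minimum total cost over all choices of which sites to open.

73

Open {C, D}: assign each demand point to its cheapest open site.
  #1→D 10, #2→D 13, #3→C 20, #4→D 19
  link cost 62, fixed 11 → total 73.
Compare {B, C, D}: link cost 60 + fixed 15 = 75.
Compare {D}: link cost 72 + fixed 6 = 78.
Compare {B, D}: link cost 70 + fixed 10 = 80.
All other subsets cost ≥ 75. Minimum total cost: 73.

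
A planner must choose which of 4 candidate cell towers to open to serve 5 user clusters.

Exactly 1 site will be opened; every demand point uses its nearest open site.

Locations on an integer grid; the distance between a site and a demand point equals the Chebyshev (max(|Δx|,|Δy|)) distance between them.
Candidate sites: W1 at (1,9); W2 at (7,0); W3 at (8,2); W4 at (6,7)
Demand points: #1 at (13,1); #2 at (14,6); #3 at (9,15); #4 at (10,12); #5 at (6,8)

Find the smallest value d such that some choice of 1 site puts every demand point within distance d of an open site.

8

Open {W4}.
  Farthest demand point is #2 at distance 8 (to W4); all others are ≤ 8.
With {W1} the worst case is 13.
With {W3} the worst case is 13.
No size-1 selection achieves below 8.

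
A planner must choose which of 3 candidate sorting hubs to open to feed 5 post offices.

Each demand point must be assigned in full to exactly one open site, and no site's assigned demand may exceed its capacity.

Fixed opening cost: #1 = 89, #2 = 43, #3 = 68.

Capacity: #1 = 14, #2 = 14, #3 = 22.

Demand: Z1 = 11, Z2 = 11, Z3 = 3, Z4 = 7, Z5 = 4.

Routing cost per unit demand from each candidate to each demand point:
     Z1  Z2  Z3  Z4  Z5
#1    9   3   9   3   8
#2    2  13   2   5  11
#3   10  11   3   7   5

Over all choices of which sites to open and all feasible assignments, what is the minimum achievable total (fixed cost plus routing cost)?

Open {#2, #3}; cheapest assignment that respects the capacities:
  #2 (cap 14, load 14): Z1, Z3 — cost 11×2 + 3×2 = 28
  #3 (cap 22, load 22): Z2, Z4, Z5 — cost 11×11 + 7×7 + 4×5 = 190
  Shipping 218, fixed 111 → total 329.
  Any other capacity-feasible assignment to {#2, #3} ships for at least 218.
Compare {#1, #2, #3}: its best feasible assignment gives total 330.
Compare {#1, #3}: its best feasible assignment gives total 396.
Every other set of open sites that can feasibly serve all demand totals ≥ 330 even under its best assignment. Minimum: 329.

329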